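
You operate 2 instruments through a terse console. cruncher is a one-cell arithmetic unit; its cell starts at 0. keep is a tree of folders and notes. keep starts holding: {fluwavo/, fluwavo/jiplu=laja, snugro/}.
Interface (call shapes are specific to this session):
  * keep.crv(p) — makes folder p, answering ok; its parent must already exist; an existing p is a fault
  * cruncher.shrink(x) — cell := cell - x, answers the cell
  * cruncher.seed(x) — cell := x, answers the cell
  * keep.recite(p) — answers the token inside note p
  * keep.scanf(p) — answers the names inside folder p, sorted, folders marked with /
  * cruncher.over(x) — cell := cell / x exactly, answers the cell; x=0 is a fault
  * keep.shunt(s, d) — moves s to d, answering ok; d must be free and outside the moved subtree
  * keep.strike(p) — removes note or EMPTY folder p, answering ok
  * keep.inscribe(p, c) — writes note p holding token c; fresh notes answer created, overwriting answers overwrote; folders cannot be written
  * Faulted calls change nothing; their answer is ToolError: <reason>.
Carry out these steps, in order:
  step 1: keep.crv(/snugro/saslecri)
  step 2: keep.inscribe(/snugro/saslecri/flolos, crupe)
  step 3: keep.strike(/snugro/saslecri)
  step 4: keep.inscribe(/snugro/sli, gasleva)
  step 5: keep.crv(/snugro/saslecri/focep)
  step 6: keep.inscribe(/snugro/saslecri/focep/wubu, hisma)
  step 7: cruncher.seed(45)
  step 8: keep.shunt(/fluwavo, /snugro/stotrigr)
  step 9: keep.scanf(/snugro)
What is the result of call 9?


I invoke keep.crv passing /snugro/saslecri, which returns ok.
I call keep.inscribe passing /snugro/saslecri/flolos, crupe: created.
I use keep.strike passing /snugro/saslecri, giving ToolError: not empty.
I use keep.inscribe passing /snugro/sli, gasleva: created.
Calling keep.crv passing /snugro/saslecri/focep, → ok.
Calling keep.inscribe passing /snugro/saslecri/focep/wubu, hisma, and observe created.
Using cruncher.seed passing 45: 45.
Now I run keep.shunt passing /fluwavo, /snugro/stotrigr, and observe ok.
I run keep.scanf passing /snugro, and observe [saslecri/, sli, stotrigr/].

Answer: [saslecri/, sli, stotrigr/]


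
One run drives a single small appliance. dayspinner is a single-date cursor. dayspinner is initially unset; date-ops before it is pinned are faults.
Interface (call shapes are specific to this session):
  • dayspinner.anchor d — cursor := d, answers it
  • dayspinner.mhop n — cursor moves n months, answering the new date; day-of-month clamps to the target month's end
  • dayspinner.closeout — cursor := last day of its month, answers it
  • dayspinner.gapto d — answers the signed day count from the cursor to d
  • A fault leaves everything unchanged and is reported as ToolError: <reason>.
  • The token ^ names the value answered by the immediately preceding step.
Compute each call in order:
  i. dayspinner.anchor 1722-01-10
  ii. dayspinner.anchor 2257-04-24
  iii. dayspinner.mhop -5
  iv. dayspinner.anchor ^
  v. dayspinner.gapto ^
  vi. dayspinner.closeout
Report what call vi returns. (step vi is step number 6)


Answer: 2256-11-30

Derivation:
→ dayspinner.anchor(d→1722-01-10)
← 1722-01-10
→ dayspinner.anchor(d→2257-04-24)
← 2257-04-24
→ dayspinner.mhop(n→-5)
← 2256-11-24
→ dayspinner.anchor(d→^)
← 2256-11-24
→ dayspinner.gapto(d→^)
← 0
→ dayspinner.closeout()
← 2256-11-30


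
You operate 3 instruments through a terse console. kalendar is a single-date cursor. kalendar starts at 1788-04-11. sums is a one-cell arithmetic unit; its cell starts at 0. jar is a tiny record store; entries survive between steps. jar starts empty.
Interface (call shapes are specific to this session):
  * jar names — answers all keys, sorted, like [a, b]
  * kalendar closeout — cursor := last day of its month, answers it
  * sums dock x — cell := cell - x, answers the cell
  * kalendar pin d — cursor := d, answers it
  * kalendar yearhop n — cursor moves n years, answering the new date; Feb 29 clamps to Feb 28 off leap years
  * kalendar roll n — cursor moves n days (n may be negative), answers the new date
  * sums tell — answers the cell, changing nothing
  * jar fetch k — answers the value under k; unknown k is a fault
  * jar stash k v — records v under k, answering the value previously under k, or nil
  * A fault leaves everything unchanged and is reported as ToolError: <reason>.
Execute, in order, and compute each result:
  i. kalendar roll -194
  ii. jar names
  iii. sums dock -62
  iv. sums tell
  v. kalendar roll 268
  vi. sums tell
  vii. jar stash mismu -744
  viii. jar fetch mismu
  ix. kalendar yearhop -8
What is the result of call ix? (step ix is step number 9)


>>> kalendar roll n: -194
[out] 1787-09-30
>>> jar names
[out] []
>>> sums dock x: -62
[out] 62
>>> sums tell
[out] 62
>>> kalendar roll n: 268
[out] 1788-06-24
>>> sums tell
[out] 62
>>> jar stash k: mismu v: -744
[out] nil
>>> jar fetch k: mismu
[out] -744
>>> kalendar yearhop n: -8
[out] 1780-06-24

Answer: 1780-06-24


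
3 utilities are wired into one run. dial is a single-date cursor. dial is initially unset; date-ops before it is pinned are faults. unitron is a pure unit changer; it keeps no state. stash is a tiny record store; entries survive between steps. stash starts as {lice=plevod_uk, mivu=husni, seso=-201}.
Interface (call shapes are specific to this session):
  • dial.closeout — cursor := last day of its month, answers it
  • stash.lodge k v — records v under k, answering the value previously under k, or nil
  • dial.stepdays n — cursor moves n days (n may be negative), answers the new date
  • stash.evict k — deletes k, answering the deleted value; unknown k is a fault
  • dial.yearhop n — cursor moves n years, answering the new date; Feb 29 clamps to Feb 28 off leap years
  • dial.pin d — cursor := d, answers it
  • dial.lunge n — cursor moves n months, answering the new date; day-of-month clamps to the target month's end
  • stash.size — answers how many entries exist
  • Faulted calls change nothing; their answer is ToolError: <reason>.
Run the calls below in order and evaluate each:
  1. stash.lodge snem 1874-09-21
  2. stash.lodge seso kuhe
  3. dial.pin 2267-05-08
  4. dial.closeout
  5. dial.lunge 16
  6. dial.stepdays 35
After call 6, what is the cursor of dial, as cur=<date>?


Answer: cur=2268-11-04

Derivation:
→ stash.lodge(snem, 1874-09-21)
← nil
→ stash.lodge(seso, kuhe)
← -201
→ dial.pin(2267-05-08)
← 2267-05-08
→ dial.closeout()
← 2267-05-31
→ dial.lunge(16)
← 2268-09-30
→ dial.stepdays(35)
← 2268-11-04


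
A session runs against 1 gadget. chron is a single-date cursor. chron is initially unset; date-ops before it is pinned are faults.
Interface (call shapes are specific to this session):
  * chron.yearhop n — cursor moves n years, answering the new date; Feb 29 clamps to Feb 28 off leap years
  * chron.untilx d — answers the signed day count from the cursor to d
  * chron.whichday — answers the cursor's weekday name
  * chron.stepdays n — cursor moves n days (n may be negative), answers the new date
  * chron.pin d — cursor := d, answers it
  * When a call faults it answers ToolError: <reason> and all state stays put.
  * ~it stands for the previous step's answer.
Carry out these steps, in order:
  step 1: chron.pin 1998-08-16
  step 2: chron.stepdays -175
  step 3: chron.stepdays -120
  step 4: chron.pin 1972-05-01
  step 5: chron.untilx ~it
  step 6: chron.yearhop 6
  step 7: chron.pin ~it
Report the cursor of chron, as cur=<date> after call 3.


Answer: cur=1997-10-25

Derivation:
# 1. pin(d=1998-08-16) => 1998-08-16
# 2. stepdays(n=-175) => 1998-02-22
# 3. stepdays(n=-120) => 1997-10-25
# 4. pin(d=1972-05-01) => 1972-05-01
# 5. untilx(d=~it) => 0
# 6. yearhop(n=6) => 1978-05-01
# 7. pin(d=~it) => 1978-05-01


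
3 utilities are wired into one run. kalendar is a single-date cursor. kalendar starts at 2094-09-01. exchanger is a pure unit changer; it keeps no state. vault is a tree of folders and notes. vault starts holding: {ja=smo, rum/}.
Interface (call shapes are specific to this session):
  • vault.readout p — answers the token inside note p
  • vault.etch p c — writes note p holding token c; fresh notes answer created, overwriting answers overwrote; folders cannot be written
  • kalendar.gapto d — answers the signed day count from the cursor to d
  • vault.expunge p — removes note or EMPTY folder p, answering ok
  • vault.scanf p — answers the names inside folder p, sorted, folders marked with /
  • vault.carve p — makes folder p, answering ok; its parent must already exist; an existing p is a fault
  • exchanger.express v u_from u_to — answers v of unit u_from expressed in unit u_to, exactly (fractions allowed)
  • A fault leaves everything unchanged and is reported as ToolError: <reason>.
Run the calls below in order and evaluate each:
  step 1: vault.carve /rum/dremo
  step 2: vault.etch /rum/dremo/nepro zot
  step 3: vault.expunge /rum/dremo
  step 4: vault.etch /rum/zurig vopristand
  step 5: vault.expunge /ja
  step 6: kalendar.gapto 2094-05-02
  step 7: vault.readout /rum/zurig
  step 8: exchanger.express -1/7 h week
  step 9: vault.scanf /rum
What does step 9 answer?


Answer: [dremo/, zurig]

Derivation:
-> carve(/rum/dremo)
<- ok
-> etch(/rum/dremo/nepro, zot)
<- created
-> expunge(/rum/dremo)
<- ToolError: not empty
-> etch(/rum/zurig, vopristand)
<- created
-> expunge(/ja)
<- ok
-> gapto(2094-05-02)
<- -122
-> readout(/rum/zurig)
<- vopristand
-> express(-1/7, h, week)
<- -1/1176
-> scanf(/rum)
<- [dremo/, zurig]


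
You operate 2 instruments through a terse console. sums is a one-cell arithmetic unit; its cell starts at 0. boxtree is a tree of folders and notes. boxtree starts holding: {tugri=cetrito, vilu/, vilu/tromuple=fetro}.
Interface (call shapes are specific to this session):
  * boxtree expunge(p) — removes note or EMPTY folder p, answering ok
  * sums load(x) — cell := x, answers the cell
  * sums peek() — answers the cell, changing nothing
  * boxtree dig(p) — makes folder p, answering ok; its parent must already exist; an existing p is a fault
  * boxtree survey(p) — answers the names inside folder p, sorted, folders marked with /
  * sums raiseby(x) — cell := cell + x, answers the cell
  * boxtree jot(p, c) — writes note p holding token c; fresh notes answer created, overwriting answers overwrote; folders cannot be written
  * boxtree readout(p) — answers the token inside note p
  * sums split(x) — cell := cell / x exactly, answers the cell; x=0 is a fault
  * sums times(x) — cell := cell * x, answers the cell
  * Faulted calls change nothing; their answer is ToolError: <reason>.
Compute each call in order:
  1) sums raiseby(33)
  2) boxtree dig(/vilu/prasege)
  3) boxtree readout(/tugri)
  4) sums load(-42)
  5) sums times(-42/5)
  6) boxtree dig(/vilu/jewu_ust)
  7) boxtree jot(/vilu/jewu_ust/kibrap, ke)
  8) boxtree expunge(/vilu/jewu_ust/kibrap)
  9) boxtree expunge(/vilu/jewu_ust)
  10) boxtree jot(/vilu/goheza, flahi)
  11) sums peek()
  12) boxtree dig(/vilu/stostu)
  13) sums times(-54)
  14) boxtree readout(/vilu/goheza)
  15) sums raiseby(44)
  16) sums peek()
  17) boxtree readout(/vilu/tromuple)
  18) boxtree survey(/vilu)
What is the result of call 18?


Answer: [goheza, prasege/, stostu/, tromuple]

Derivation:
> sums raiseby 33
= 33
> boxtree dig /vilu/prasege
= ok
> boxtree readout /tugri
= cetrito
> sums load -42
= -42
> sums times -42/5
= 1764/5
> boxtree dig /vilu/jewu_ust
= ok
> boxtree jot /vilu/jewu_ust/kibrap ke
= created
> boxtree expunge /vilu/jewu_ust/kibrap
= ok
> boxtree expunge /vilu/jewu_ust
= ok
> boxtree jot /vilu/goheza flahi
= created
> sums peek
= 1764/5
> boxtree dig /vilu/stostu
= ok
> sums times -54
= -95256/5
> boxtree readout /vilu/goheza
= flahi
> sums raiseby 44
= -95036/5
> sums peek
= -95036/5
> boxtree readout /vilu/tromuple
= fetro
> boxtree survey /vilu
= [goheza, prasege/, stostu/, tromuple]


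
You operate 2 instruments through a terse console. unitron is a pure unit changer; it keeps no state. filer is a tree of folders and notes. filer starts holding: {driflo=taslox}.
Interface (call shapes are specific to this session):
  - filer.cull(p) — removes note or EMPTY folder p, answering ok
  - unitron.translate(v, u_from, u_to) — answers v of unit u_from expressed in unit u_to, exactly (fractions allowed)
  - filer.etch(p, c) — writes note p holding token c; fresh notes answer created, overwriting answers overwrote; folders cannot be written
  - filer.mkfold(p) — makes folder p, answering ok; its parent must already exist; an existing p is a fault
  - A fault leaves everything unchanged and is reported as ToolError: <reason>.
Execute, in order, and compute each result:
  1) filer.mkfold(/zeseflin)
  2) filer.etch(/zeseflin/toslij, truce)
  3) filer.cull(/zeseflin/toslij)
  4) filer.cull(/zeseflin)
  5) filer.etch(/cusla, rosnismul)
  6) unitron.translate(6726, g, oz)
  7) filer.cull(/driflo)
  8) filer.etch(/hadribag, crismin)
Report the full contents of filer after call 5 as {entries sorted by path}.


Answer: {cusla=rosnismul, driflo=taslox}

Derivation:
# filer.mkfold(p=/zeseflin) => ok
# filer.etch(p=/zeseflin/toslij, c=truce) => created
# filer.cull(p=/zeseflin/toslij) => ok
# filer.cull(p=/zeseflin) => ok
# filer.etch(p=/cusla, c=rosnismul) => created
# unitron.translate(v=6726, u_from=g, u_to=oz) => 10761600000/45359237
# filer.cull(p=/driflo) => ok
# filer.etch(p=/hadribag, c=crismin) => created


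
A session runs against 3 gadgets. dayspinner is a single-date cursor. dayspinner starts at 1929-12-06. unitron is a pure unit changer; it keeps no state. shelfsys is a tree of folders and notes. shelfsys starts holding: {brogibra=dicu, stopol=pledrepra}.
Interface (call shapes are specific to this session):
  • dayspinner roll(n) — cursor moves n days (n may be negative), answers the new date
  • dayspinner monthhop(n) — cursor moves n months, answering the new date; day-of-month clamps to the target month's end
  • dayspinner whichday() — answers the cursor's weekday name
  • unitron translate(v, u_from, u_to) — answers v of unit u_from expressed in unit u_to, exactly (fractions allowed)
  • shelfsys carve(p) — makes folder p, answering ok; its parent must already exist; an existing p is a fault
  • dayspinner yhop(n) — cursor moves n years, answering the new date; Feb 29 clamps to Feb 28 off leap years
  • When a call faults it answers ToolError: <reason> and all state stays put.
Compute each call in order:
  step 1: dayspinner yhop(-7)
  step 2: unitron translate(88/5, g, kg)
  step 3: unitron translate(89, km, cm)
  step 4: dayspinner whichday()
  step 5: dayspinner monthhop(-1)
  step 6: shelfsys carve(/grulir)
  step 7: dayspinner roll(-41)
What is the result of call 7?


Answer: 1922-09-26

Derivation:
Act: dayspinner yhop[n=-7]
Obs: 1922-12-06
Act: unitron translate[v=88/5; u_from=g; u_to=kg]
Obs: 11/625
Act: unitron translate[v=89; u_from=km; u_to=cm]
Obs: 8900000
Act: dayspinner whichday[]
Obs: Wednesday
Act: dayspinner monthhop[n=-1]
Obs: 1922-11-06
Act: shelfsys carve[p=/grulir]
Obs: ok
Act: dayspinner roll[n=-41]
Obs: 1922-09-26


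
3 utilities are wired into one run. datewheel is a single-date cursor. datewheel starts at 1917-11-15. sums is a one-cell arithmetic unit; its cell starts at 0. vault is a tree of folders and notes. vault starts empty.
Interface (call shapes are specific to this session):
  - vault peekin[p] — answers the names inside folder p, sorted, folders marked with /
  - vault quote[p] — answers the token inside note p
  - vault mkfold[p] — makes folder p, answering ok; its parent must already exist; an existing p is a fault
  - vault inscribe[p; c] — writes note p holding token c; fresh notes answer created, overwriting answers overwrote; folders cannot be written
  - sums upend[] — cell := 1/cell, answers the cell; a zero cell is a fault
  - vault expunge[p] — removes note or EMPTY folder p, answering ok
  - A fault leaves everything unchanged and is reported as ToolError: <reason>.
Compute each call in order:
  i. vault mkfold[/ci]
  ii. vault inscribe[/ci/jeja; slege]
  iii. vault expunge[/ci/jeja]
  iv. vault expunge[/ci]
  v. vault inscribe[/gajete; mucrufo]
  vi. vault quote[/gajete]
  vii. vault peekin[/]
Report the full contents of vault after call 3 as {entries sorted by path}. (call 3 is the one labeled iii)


Answer: {ci/}

Derivation:
~$ vault mkfold p: /ci
  ok
~$ vault inscribe p: /ci/jeja c: slege
  created
~$ vault expunge p: /ci/jeja
  ok
~$ vault expunge p: /ci
  ok
~$ vault inscribe p: /gajete c: mucrufo
  created
~$ vault quote p: /gajete
  mucrufo
~$ vault peekin p: /
  [gajete]


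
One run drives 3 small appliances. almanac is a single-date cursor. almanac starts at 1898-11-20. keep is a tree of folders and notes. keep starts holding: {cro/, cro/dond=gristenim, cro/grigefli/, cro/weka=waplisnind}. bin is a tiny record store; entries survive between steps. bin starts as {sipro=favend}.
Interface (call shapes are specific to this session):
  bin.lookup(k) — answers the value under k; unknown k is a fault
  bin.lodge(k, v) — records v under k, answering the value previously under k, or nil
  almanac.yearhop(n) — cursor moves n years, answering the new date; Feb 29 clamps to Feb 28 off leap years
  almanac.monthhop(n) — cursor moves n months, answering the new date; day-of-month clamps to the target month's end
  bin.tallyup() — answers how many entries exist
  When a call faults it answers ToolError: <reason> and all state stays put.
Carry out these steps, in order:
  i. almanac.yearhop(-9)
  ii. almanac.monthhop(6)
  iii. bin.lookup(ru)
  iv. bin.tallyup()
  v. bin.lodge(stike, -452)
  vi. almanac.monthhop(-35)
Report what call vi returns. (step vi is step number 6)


~$ almanac.yearhop n→-9
  1889-11-20
~$ almanac.monthhop n→6
  1890-05-20
~$ bin.lookup k→ru
  ToolError: no such key ru
~$ bin.tallyup
  1
~$ bin.lodge k→stike v→-452
  nil
~$ almanac.monthhop n→-35
  1887-06-20

Answer: 1887-06-20


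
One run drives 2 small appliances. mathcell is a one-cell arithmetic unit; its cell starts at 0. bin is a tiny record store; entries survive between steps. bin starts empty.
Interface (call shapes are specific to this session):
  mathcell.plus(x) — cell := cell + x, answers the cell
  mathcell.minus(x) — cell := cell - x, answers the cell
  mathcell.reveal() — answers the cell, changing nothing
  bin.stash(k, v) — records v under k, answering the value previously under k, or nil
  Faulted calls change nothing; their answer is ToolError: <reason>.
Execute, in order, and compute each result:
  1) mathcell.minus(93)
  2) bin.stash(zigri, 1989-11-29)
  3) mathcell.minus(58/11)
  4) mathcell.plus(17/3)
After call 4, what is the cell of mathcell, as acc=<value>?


Answer: acc=-3056/33

Derivation:
Calling mathcell.minus on x: 93, which returns -93.
I run bin.stash on k: zigri, v: 1989-11-29, → nil.
I use mathcell.minus on x: 58/11, and get -1081/11.
I call mathcell.plus on x: 17/3, yielding -3056/33.


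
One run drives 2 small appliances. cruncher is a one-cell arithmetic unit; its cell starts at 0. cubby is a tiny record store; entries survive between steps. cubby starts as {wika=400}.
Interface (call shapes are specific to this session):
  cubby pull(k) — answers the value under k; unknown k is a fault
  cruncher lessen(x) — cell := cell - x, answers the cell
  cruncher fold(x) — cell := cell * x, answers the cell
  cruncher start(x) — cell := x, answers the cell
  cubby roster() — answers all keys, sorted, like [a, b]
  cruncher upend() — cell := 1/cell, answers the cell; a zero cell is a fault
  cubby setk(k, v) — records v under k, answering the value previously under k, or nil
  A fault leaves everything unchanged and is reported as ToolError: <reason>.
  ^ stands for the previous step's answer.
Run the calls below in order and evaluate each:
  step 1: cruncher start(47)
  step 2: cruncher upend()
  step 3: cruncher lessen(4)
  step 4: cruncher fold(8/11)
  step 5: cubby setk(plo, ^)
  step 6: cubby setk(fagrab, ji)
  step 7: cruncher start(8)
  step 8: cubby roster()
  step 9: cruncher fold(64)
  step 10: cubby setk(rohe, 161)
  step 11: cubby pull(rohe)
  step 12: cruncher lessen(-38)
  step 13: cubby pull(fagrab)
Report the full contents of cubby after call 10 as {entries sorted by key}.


[in] cruncher start x→47
= 47
[in] cruncher upend
= 1/47
[in] cruncher lessen x→4
= -187/47
[in] cruncher fold x→8/11
= -136/47
[in] cubby setk k→plo v→^
= nil
[in] cubby setk k→fagrab v→ji
= nil
[in] cruncher start x→8
= 8
[in] cubby roster
= [fagrab, plo, wika]
[in] cruncher fold x→64
= 512
[in] cubby setk k→rohe v→161
= nil
[in] cubby pull k→rohe
= 161
[in] cruncher lessen x→-38
= 550
[in] cubby pull k→fagrab
= ji

Answer: {fagrab=ji, plo=-136/47, rohe=161, wika=400}


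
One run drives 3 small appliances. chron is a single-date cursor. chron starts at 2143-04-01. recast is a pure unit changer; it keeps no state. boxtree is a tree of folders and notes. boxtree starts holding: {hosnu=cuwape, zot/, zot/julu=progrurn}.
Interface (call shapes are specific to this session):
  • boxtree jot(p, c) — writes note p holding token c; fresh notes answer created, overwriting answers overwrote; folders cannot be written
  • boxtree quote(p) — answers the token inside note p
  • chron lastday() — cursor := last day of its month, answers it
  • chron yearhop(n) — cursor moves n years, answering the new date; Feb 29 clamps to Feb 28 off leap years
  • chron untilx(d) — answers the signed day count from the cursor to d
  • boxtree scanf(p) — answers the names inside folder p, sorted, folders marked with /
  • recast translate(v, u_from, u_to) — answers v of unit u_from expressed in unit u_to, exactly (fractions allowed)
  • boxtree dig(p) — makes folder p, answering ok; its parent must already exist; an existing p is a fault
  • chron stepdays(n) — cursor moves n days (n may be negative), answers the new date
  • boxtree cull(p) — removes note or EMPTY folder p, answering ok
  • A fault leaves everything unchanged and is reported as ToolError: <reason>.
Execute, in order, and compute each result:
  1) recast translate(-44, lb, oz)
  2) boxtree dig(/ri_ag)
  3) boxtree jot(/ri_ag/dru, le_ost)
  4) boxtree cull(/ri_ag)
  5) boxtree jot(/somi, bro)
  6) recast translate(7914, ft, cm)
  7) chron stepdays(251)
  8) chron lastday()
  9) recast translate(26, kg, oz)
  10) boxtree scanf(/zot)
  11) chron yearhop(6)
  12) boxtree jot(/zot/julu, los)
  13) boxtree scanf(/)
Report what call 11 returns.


>> recast translate(-44, lb, oz)
<< -704
>> boxtree dig(/ri_ag)
<< ok
>> boxtree jot(/ri_ag/dru, le_ost)
<< created
>> boxtree cull(/ri_ag)
<< ToolError: not empty
>> boxtree jot(/somi, bro)
<< created
>> recast translate(7914, ft, cm)
<< 6030468/25
>> chron stepdays(251)
<< 2143-12-08
>> chron lastday()
<< 2143-12-31
>> recast translate(26, kg, oz)
<< 41600000000/45359237
>> boxtree scanf(/zot)
<< [julu]
>> chron yearhop(6)
<< 2149-12-31
>> boxtree jot(/zot/julu, los)
<< overwrote
>> boxtree scanf(/)
<< [hosnu, ri_ag/, somi, zot/]

Answer: 2149-12-31


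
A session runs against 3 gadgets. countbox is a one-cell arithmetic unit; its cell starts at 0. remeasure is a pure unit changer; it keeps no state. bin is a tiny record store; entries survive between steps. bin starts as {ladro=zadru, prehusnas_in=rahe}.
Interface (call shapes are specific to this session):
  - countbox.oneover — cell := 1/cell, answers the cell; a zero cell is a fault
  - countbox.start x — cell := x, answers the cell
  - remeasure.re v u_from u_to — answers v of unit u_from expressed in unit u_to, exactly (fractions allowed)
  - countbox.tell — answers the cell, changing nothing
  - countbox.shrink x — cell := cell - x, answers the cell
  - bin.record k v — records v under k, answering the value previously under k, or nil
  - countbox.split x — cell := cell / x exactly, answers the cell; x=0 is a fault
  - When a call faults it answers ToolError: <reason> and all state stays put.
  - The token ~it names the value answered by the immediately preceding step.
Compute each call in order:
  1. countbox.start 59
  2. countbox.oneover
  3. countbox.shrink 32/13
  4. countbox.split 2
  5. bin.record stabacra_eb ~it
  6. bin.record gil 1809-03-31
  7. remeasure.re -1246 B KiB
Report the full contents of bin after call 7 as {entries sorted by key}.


Answer: {gil=1809-03-31, ladro=zadru, prehusnas_in=rahe, stabacra_eb=-1875/1534}

Derivation:
Invoking countbox.start on 59: 59.
Then countbox.oneover, → 1/59.
I run countbox.shrink on 32/13, and get -1875/767.
Using countbox.split on 2, yielding -1875/1534.
I invoke bin.record on stabacra_eb, ~it: nil.
I use bin.record on gil, 1809-03-31, which returns nil.
Next I call remeasure.re on -1246, B, KiB: -623/512.


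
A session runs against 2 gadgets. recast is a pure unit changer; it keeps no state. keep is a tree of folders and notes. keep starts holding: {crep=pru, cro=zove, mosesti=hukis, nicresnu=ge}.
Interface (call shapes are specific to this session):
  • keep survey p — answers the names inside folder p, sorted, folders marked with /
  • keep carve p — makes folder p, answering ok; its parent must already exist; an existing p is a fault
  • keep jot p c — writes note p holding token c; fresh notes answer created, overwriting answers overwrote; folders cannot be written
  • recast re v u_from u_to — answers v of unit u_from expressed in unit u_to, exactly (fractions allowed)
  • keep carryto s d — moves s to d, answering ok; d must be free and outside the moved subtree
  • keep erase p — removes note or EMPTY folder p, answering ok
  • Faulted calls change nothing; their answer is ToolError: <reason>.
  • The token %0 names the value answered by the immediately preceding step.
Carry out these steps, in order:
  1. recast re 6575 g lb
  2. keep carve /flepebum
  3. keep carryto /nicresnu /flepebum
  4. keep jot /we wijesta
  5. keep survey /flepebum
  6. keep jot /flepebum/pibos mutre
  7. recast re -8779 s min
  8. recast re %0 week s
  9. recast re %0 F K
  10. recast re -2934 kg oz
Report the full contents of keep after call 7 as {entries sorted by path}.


·→ recast re(v: 6575, u_from: g, u_to: lb)
·← 657500000/45359237
·→ keep carve(p: /flepebum)
·← ok
·→ keep carryto(s: /nicresnu, d: /flepebum)
·← ToolError: exists
·→ keep jot(p: /we, c: wijesta)
·← created
·→ keep survey(p: /flepebum)
·← []
·→ keep jot(p: /flepebum/pibos, c: mutre)
·← created
·→ recast re(v: -8779, u_from: s, u_to: min)
·← -8779/60
·→ recast re(v: %0, u_from: week, u_to: s)
·← -88492320
·→ recast re(v: %0, u_from: F, u_to: K)
·← -8849186033/180
·→ recast re(v: -2934, u_from: kg, u_to: oz)
·← -4694400000000/45359237

Answer: {crep=pru, cro=zove, flepebum/, flepebum/pibos=mutre, mosesti=hukis, nicresnu=ge, we=wijesta}


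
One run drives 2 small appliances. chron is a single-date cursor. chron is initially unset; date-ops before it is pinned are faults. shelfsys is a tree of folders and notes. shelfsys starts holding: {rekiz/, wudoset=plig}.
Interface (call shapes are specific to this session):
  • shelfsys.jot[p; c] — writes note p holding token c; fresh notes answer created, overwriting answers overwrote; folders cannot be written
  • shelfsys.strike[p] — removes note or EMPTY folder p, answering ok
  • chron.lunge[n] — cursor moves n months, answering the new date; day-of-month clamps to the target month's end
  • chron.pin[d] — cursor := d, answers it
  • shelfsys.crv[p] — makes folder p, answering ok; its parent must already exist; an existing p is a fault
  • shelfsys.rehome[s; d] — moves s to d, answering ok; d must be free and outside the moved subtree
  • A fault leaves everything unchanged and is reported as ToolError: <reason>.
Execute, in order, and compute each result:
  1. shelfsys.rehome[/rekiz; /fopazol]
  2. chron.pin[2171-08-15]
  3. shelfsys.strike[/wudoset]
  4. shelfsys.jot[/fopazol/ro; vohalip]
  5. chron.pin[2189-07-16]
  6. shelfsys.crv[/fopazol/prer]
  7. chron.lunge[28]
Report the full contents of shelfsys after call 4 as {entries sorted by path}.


Answer: {fopazol/, fopazol/ro=vohalip}

Derivation:
Do: shelfsys.rehome[s='/rekiz'; d='/fopazol']
See: ok
Do: chron.pin[d='2171-08-15']
See: 2171-08-15
Do: shelfsys.strike[p='/wudoset']
See: ok
Do: shelfsys.jot[p='/fopazol/ro'; c='vohalip']
See: created
Do: chron.pin[d='2189-07-16']
See: 2189-07-16
Do: shelfsys.crv[p='/fopazol/prer']
See: ok
Do: chron.lunge[n='28']
See: 2191-11-16


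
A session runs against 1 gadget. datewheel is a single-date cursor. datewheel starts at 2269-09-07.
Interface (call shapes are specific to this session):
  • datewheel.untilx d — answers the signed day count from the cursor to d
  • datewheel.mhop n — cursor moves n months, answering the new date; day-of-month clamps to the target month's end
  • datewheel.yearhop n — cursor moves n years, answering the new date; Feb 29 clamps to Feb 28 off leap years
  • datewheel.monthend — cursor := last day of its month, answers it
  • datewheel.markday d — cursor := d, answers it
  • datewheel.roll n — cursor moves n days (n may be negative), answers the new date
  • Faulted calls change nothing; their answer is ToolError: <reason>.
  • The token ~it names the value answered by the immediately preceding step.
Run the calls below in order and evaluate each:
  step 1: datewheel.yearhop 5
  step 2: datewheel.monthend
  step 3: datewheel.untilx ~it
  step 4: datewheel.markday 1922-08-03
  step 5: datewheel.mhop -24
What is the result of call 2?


Answer: 2274-09-30

Derivation:
# datewheel.yearhop(5) -> 2274-09-07
# datewheel.monthend() -> 2274-09-30
# datewheel.untilx(~it) -> 0
# datewheel.markday(1922-08-03) -> 1922-08-03
# datewheel.mhop(-24) -> 1920-08-03


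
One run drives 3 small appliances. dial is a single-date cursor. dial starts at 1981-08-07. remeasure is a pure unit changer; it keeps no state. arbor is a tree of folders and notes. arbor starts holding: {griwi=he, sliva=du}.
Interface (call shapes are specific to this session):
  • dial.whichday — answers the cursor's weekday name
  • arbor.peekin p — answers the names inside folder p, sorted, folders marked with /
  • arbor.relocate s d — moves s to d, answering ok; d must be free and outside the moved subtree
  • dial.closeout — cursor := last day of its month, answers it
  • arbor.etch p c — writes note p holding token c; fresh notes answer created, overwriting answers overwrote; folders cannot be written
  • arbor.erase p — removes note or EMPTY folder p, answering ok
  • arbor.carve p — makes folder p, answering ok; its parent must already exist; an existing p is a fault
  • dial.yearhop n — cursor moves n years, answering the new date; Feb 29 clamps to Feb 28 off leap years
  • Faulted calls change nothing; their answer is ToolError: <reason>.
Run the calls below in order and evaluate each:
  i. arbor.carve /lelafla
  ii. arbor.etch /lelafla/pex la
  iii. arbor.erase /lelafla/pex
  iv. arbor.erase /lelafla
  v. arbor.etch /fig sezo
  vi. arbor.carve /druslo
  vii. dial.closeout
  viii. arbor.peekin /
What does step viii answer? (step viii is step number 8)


Answer: [druslo/, fig, griwi, sliva]

Derivation:
# arbor.carve(p→/lelafla) ~> ok
# arbor.etch(p→/lelafla/pex, c→la) ~> created
# arbor.erase(p→/lelafla/pex) ~> ok
# arbor.erase(p→/lelafla) ~> ok
# arbor.etch(p→/fig, c→sezo) ~> created
# arbor.carve(p→/druslo) ~> ok
# dial.closeout() ~> 1981-08-31
# arbor.peekin(p→/) ~> [druslo/, fig, griwi, sliva]


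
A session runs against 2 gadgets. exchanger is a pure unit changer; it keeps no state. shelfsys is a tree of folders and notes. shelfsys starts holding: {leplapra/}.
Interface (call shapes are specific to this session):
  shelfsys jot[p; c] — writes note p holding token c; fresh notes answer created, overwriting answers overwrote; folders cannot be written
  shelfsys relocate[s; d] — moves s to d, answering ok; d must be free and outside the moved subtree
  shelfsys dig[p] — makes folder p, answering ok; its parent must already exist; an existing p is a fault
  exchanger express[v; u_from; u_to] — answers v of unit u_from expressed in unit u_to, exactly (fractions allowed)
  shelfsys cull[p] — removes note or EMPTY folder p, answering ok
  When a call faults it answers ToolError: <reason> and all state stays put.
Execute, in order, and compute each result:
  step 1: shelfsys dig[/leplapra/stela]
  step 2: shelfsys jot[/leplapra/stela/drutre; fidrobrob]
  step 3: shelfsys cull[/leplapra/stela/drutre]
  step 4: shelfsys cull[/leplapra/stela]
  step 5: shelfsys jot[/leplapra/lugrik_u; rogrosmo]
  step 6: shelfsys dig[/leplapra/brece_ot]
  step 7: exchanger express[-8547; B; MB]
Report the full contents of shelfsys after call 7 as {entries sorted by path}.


Answer: {leplapra/, leplapra/brece_ot/, leplapra/lugrik_u=rogrosmo}

Derivation:
==> shelfsys dig(p→/leplapra/stela)
<== ok
==> shelfsys jot(p→/leplapra/stela/drutre, c→fidrobrob)
<== created
==> shelfsys cull(p→/leplapra/stela/drutre)
<== ok
==> shelfsys cull(p→/leplapra/stela)
<== ok
==> shelfsys jot(p→/leplapra/lugrik_u, c→rogrosmo)
<== created
==> shelfsys dig(p→/leplapra/brece_ot)
<== ok
==> exchanger express(v→-8547, u_from→B, u_to→MB)
<== -8547/1000000


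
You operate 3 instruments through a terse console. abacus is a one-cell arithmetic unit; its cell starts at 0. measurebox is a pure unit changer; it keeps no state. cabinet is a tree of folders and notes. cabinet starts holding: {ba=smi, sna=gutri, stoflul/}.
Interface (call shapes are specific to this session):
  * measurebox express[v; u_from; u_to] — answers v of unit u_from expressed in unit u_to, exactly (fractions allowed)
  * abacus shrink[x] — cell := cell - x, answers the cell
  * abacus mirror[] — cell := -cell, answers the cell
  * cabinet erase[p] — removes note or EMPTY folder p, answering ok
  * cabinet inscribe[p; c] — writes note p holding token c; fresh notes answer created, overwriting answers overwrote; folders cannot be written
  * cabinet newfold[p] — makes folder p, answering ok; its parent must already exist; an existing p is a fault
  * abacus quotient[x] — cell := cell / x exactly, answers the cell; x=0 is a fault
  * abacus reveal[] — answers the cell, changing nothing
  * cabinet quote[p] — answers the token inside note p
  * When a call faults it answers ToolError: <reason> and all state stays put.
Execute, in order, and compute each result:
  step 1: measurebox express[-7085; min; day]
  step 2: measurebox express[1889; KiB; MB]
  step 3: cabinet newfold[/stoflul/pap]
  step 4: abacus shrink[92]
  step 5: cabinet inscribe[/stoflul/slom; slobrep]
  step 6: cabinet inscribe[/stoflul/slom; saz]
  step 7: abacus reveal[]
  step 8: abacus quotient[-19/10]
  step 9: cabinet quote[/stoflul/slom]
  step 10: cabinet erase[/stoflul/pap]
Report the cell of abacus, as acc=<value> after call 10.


Answer: acc=920/19

Derivation:
! measurebox express(-7085, min, day) => -1417/288
! measurebox express(1889, KiB, MB) => 30224/15625
! cabinet newfold(/stoflul/pap) => ok
! abacus shrink(92) => -92
! cabinet inscribe(/stoflul/slom, slobrep) => created
! cabinet inscribe(/stoflul/slom, saz) => overwrote
! abacus reveal() => -92
! abacus quotient(-19/10) => 920/19
! cabinet quote(/stoflul/slom) => saz
! cabinet erase(/stoflul/pap) => ok


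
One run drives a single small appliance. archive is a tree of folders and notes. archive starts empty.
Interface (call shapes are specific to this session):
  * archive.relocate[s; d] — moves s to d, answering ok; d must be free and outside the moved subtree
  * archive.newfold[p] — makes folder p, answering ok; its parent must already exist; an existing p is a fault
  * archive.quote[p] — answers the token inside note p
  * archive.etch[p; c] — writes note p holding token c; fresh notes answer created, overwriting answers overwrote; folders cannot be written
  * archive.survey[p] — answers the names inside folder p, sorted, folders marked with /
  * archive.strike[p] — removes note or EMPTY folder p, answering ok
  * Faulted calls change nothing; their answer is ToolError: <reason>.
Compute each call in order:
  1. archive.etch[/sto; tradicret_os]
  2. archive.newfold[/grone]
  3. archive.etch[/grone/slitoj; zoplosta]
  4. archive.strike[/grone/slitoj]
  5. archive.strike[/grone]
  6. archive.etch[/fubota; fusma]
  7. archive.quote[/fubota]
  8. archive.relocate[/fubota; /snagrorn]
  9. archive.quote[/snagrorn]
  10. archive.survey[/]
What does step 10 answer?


Answer: [snagrorn, sto]

Derivation:
> archive.etch p=/sto c=tradicret_os
  created
> archive.newfold p=/grone
  ok
> archive.etch p=/grone/slitoj c=zoplosta
  created
> archive.strike p=/grone/slitoj
  ok
> archive.strike p=/grone
  ok
> archive.etch p=/fubota c=fusma
  created
> archive.quote p=/fubota
  fusma
> archive.relocate s=/fubota d=/snagrorn
  ok
> archive.quote p=/snagrorn
  fusma
> archive.survey p=/
  [snagrorn, sto]


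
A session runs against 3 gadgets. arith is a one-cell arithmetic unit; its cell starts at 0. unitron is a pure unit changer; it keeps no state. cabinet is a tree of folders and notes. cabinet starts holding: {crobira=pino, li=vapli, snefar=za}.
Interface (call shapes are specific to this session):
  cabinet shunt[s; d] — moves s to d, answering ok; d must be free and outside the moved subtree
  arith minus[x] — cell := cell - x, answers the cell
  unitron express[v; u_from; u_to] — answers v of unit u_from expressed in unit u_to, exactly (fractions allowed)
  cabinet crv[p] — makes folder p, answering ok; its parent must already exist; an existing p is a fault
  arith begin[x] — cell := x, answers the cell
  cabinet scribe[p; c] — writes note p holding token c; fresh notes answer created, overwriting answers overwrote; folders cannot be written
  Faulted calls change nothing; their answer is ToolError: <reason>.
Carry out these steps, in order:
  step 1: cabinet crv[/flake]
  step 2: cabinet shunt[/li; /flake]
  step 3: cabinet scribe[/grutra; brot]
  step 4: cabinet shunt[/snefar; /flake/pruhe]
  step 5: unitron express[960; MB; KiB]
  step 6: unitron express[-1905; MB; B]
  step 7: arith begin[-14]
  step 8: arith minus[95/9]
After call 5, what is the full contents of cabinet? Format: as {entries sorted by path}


Answer: {crobira=pino, flake/, flake/pruhe=za, grutra=brot, li=vapli}

Derivation:
// 1. cabinet crv(p→/flake) ~> ok
// 2. cabinet shunt(s→/li, d→/flake) ~> ToolError: exists
// 3. cabinet scribe(p→/grutra, c→brot) ~> created
// 4. cabinet shunt(s→/snefar, d→/flake/pruhe) ~> ok
// 5. unitron express(v→960, u_from→MB, u_to→KiB) ~> 937500
// 6. unitron express(v→-1905, u_from→MB, u_to→B) ~> -1905000000
// 7. arith begin(x→-14) ~> -14
// 8. arith minus(x→95/9) ~> -221/9


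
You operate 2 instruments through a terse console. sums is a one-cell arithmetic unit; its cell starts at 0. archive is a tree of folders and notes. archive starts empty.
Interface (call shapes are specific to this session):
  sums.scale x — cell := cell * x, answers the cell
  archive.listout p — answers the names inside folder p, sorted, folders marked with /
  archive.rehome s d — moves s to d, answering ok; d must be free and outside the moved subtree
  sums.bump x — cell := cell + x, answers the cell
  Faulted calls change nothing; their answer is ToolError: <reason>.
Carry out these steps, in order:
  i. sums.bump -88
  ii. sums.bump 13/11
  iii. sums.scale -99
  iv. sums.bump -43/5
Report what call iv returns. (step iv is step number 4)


Answer: 42932/5

Derivation:
CALL sums.bump[x: -88]
RET  -88
CALL sums.bump[x: 13/11]
RET  -955/11
CALL sums.scale[x: -99]
RET  8595
CALL sums.bump[x: -43/5]
RET  42932/5


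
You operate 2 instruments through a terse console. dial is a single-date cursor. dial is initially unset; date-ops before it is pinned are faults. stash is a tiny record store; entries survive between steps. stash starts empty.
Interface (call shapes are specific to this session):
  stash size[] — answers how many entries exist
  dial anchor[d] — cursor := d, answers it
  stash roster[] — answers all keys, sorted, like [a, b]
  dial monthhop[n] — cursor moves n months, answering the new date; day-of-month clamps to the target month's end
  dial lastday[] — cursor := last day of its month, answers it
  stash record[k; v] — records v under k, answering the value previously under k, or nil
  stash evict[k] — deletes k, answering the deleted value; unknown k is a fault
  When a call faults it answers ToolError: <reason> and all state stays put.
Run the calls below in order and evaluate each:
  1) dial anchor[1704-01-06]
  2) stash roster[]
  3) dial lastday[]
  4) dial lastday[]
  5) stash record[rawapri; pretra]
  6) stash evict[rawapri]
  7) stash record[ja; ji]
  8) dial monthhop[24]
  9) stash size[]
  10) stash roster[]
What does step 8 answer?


Answer: 1706-01-31

Derivation:
;; 1. dial anchor(1704-01-06) ~> 1704-01-06
;; 2. stash roster() ~> []
;; 3. dial lastday() ~> 1704-01-31
;; 4. dial lastday() ~> 1704-01-31
;; 5. stash record(rawapri, pretra) ~> nil
;; 6. stash evict(rawapri) ~> pretra
;; 7. stash record(ja, ji) ~> nil
;; 8. dial monthhop(24) ~> 1706-01-31
;; 9. stash size() ~> 1
;; 10. stash roster() ~> [ja]
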